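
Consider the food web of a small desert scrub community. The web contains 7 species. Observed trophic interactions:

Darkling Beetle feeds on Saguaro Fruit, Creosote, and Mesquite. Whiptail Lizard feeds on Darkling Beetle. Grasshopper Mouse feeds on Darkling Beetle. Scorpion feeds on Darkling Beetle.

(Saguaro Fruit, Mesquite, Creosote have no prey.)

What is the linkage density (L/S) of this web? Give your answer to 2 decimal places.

There are L = 6 links among S = 7 species.
L/S = 6/7 = 0.8571 ≈ 0.86.

L/S = 0.86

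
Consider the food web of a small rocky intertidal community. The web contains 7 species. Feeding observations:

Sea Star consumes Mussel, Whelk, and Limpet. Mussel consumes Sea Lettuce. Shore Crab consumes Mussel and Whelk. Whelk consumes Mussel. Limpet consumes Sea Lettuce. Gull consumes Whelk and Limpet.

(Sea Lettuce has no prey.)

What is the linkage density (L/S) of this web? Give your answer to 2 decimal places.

L/S = 1.43

There are L = 10 links among S = 7 species.
L/S = 10/7 = 1.4286 ≈ 1.43.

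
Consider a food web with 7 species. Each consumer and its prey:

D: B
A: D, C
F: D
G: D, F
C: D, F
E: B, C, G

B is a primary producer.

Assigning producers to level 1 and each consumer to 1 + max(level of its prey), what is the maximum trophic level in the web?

Producers (level 1): B.
B → D → F → C → A gives A level 5.
No species has a prey at level 5, so no species reaches level 6.

5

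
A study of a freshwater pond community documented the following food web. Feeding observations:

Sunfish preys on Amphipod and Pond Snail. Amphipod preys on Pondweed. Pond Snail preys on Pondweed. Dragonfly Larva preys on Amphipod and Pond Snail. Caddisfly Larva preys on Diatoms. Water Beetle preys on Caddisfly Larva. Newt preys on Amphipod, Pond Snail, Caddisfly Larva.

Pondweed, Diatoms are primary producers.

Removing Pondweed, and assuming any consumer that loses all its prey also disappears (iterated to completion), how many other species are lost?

Remove Pondweed.
Round 1: Amphipod (all prey gone), Pond Snail (all prey gone) → extinct.
Round 2: Sunfish (all prey gone), Dragonfly Larva (all prey gone) → extinct.
No further losses. Total secondary extinctions: 4.

4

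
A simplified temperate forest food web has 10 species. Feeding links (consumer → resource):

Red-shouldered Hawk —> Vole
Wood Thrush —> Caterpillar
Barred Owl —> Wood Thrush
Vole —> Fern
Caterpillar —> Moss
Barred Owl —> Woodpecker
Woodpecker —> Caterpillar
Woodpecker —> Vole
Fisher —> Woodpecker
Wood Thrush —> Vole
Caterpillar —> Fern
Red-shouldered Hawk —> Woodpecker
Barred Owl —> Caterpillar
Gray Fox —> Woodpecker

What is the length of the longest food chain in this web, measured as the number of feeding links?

3 links

One longest chain: Fern → Vole → Woodpecker → Red-shouldered Hawk.
It has 4 species and 3 links.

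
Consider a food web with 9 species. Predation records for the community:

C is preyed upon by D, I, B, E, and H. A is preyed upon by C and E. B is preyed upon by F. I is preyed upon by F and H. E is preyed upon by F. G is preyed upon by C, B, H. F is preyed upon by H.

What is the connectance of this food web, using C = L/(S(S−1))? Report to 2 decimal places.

The web has S = 9 species and L = 15 feeding links.
C = L / (S(S−1)) = 15 / 72 = 0.2083 ≈ 0.21.

C = 0.21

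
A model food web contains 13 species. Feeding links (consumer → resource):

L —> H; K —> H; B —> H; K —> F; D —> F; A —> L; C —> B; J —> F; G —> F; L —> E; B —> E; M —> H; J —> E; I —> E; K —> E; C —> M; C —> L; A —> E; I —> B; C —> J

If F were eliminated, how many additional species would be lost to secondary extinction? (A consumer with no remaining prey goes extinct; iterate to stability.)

Remove F.
Round 1: D (all prey gone), G (all prey gone) → extinct.
No further losses. Total secondary extinctions: 2.

2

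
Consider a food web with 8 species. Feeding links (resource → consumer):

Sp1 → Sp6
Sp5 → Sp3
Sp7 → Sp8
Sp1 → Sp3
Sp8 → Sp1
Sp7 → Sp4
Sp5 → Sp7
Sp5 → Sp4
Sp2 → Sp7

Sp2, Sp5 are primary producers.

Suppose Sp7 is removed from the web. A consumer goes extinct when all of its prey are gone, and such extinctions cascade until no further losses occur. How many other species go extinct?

Remove Sp7.
Round 1: Sp8 (all prey gone) → extinct.
Round 2: Sp1 (all prey gone) → extinct.
Round 3: Sp6 (all prey gone) → extinct.
No further losses. Total secondary extinctions: 3.

3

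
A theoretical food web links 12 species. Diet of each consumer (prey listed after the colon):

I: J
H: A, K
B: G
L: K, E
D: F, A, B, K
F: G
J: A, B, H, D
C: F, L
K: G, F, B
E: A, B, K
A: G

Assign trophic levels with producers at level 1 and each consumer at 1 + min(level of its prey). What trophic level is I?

G is a producer → level 1.
A eats G → level 2.
J eats A → level 3.
I eats J → level 4.
No prey of I is below level 3, so 4 is the minimum.

Trophic level 4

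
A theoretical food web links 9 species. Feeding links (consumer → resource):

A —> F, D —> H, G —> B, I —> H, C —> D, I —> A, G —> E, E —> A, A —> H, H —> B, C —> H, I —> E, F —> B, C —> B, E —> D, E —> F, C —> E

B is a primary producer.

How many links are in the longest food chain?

One longest chain: B → H → D → E → C.
It has 5 species and 4 links.

4 links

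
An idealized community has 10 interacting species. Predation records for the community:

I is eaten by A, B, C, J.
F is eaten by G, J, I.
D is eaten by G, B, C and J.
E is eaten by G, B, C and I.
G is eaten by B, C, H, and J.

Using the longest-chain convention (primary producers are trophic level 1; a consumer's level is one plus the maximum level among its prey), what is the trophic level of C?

Trophic level 3

E is a producer → level 1.
I eats E (level 1); other prey at levels: F 1 → level 2.
C eats I (level 2); other prey at levels: E 1, D 1, G 2 → level 3.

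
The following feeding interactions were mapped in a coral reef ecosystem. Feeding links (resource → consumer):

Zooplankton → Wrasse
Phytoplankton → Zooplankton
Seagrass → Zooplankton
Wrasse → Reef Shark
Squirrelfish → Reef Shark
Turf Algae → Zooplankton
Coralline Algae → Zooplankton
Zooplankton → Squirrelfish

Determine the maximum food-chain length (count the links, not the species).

3 links

One longest chain: Turf Algae → Zooplankton → Wrasse → Reef Shark.
It has 4 species and 3 links.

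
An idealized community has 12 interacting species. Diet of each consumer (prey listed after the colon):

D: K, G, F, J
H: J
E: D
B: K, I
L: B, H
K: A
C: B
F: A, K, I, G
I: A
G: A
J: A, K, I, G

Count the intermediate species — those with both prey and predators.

Intermediate species (has both prey and predators): K, I, G, F, J, B, D, H.
Count: 8.

8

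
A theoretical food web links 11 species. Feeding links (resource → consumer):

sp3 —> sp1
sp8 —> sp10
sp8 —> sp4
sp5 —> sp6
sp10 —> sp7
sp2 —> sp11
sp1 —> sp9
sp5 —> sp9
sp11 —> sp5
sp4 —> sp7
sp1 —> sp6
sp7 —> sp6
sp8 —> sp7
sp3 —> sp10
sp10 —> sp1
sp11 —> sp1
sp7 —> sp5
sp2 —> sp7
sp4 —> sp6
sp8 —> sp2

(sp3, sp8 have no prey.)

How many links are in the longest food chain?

One longest chain: sp8 → sp2 → sp11 → sp1 → sp9.
It has 5 species and 4 links.

4 links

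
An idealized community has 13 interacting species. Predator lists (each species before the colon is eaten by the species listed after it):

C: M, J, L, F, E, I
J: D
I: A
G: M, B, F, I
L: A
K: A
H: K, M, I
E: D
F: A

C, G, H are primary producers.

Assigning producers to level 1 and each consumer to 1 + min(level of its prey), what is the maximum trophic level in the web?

3

Producers (level 1): C, G, H.
Following each consumer down to its lowest-level prey: C → F → A (levels 1 through 3).
All prey of A (F 2, I 2, K 2, L 2) are at level 2 or above, so A is at level 1 + 2 = 3.
Every consumer has at least one prey at level 2 or below, so none exceeds level 3.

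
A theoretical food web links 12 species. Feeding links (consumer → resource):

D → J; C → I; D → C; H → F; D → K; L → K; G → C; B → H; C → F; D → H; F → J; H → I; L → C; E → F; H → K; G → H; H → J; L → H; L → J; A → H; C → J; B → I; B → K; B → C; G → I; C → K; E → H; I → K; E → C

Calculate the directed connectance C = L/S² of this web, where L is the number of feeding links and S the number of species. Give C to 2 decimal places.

C = 0.20

The web has S = 12 species and L = 29 feeding links.
C = L / S² = 29 / 144 = 0.2014 ≈ 0.20.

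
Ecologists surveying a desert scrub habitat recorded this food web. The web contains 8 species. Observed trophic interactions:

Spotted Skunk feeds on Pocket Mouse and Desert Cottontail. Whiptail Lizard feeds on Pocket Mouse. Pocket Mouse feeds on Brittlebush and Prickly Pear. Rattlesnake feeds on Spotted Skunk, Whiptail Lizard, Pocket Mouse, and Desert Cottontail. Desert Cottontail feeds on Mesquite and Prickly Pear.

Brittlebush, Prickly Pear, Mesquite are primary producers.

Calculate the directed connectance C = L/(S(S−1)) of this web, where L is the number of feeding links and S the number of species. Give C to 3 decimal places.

C = 0.196

The web has S = 8 species and L = 11 feeding links.
C = L / (S(S−1)) = 11 / 56 = 0.1964 ≈ 0.196.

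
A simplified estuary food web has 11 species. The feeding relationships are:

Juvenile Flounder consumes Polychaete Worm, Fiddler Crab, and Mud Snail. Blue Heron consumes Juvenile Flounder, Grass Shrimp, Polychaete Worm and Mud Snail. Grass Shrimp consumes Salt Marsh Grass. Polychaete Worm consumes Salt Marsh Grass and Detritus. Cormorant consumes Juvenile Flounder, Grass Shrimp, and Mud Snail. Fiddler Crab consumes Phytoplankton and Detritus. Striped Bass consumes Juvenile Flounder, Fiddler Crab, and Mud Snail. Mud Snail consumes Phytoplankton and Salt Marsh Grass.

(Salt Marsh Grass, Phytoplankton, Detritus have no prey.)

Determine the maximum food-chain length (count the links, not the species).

3 links

One longest chain: Salt Marsh Grass → Mud Snail → Juvenile Flounder → Striped Bass.
It has 4 species and 3 links.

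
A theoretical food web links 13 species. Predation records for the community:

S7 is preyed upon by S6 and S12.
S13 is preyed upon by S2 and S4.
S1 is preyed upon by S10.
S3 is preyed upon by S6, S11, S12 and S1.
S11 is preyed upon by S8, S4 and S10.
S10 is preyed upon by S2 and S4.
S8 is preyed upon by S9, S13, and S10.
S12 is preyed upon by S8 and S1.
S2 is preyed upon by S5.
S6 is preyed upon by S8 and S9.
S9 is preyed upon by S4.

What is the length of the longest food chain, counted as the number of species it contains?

One longest chain: S3 → S12 → S1 → S10 → S2 → S5.
It has 6 species and 5 links.

6 species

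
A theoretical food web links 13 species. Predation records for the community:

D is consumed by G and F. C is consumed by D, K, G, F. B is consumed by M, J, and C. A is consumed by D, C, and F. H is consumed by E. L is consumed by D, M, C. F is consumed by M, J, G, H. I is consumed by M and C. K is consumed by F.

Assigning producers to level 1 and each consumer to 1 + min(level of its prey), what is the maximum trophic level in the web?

Producers (level 1): B, L, I, A.
Following each consumer down to its lowest-level prey: A → F → H → E (levels 1 through 4).
All prey of E (H 3) are at level 3 or above, so E is at level 1 + 3 = 4.
Every consumer has at least one prey at level 3 or below, so none exceeds level 4.

4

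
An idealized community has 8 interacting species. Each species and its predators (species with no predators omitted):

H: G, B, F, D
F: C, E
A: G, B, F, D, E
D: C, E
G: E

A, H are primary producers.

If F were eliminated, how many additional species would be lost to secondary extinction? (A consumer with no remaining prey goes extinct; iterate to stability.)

0

Remove F.
Every predator of it retains at least one other prey: C still has D; E still has A, G, D.
No consumer loses all prey, so no secondary extinctions occur.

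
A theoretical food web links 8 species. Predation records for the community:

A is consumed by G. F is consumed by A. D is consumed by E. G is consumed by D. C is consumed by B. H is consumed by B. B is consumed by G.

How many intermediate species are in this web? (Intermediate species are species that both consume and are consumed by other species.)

4

Intermediate species (has both prey and predators): B, A, G, D.
Count: 4.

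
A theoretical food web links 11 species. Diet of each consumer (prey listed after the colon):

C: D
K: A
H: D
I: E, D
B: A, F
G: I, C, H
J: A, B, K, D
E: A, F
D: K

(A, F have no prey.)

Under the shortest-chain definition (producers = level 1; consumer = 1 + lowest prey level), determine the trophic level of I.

A is a producer → level 1.
E eats A → level 2.
I eats E → level 3.
No prey of I is below level 2, so 3 is the minimum.

Trophic level 3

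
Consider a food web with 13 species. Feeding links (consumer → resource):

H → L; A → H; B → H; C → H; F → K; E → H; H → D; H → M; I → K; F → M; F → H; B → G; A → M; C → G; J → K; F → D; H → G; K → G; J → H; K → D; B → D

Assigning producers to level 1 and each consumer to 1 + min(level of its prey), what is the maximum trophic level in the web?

Producers (level 1): L, G, D, M.
Following each consumer down to its lowest-level prey: L → H → E (levels 1 through 3).
All prey of E (H 2) are at level 2 or above, so E is at level 1 + 2 = 3.
Every consumer has at least one prey at level 2 or below, so none exceeds level 3.

3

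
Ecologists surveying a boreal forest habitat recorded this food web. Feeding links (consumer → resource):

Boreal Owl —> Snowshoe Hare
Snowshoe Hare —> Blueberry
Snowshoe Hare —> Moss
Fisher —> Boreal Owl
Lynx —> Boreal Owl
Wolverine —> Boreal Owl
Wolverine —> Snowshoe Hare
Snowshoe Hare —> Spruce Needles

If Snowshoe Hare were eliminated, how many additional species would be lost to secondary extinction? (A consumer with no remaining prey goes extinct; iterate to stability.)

4

Remove Snowshoe Hare.
Round 1: Boreal Owl (all prey gone) → extinct.
Round 2: Fisher (all prey gone), Lynx (all prey gone), Wolverine (all prey gone) → extinct.
No further losses. Total secondary extinctions: 4.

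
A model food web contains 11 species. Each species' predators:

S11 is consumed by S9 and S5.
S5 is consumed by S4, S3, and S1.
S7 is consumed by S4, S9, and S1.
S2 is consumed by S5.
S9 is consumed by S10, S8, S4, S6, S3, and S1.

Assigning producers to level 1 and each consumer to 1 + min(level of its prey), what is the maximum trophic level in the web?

3

Producers (level 1): S2, S11, S7.
Following each consumer down to its lowest-level prey: S11 → S9 → S6 (levels 1 through 3).
All prey of S6 (S9 2) are at level 2 or above, so S6 is at level 1 + 2 = 3.
Every consumer has at least one prey at level 2 or below, so none exceeds level 3.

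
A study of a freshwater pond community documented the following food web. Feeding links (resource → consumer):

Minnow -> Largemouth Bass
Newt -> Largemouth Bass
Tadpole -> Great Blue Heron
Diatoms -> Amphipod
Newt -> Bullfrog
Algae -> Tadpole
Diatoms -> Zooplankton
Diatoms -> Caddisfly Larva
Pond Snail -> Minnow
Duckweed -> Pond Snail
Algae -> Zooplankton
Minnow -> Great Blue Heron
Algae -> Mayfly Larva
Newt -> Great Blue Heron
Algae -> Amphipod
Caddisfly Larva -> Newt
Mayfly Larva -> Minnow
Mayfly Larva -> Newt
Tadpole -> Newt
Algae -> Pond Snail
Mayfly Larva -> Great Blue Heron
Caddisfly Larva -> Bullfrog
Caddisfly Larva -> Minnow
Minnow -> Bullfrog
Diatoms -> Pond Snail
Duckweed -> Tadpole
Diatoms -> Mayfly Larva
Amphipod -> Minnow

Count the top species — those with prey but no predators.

4

Top species (has prey, but nothing eats it): Zooplankton, Great Blue Heron, Largemouth Bass, Bullfrog.
Count: 4.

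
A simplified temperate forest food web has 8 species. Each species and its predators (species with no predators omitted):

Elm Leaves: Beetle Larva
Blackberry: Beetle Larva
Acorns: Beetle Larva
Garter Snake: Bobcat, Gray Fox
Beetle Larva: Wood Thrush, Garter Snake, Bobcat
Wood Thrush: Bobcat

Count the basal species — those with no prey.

Basal species (no prey listed): Acorns, Elm Leaves, Blackberry.
Count: 3.

3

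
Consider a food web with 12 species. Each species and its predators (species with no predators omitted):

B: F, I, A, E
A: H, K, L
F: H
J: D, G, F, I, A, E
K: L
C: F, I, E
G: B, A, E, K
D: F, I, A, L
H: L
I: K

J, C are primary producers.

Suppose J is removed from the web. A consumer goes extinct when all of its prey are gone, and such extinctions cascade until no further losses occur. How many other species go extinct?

Remove J.
Round 1: D (all prey gone), G (all prey gone) → extinct.
Round 2: B (all prey gone) → extinct.
Round 3: A (all prey gone) → extinct.
No further losses. Total secondary extinctions: 4.

4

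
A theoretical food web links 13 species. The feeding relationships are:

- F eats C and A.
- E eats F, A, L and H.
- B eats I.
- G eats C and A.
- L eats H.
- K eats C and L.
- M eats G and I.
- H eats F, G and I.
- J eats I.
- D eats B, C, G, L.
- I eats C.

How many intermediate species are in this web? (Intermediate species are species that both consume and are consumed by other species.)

6

Intermediate species (has both prey and predators): G, F, I, B, H, L.
Count: 6.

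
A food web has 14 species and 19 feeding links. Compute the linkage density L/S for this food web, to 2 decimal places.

L/S = 1.36

There are L = 19 links among S = 14 species.
L/S = 19/14 = 1.3571 ≈ 1.36.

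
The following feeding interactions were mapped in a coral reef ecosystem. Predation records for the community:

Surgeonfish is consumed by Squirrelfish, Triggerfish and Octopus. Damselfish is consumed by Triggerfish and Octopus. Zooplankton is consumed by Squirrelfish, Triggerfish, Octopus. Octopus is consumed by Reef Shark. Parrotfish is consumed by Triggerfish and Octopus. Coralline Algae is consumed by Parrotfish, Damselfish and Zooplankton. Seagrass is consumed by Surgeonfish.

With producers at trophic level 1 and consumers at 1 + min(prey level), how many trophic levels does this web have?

Producers (level 1): Seagrass, Coralline Algae.
Following each consumer down to its lowest-level prey: Seagrass → Surgeonfish → Octopus → Reef Shark (levels 1 through 4).
All prey of Reef Shark (Octopus 3) are at level 3 or above, so Reef Shark is at level 1 + 3 = 4.
Every consumer has at least one prey at level 3 or below, so none exceeds level 4.

4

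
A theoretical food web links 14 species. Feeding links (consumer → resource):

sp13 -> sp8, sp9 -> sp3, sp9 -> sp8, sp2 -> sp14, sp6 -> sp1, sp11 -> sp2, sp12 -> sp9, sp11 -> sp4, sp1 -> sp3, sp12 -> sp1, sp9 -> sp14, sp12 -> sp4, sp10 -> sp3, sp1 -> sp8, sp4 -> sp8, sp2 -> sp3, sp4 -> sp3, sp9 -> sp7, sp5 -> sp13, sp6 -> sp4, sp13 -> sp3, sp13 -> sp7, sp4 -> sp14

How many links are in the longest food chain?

2 links

One longest chain: sp3 → sp4 → sp6.
It has 3 species and 2 links.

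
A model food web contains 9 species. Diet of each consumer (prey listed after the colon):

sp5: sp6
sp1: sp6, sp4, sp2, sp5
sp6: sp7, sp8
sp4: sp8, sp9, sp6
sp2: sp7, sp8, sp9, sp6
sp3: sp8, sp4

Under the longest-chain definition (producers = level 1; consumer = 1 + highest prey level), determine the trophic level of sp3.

Trophic level 4

sp7 is a producer → level 1.
sp6 eats sp7 (level 1); other prey at levels: sp8 1 → level 2.
sp4 eats sp6 (level 2); other prey at levels: sp8 1, sp9 1 → level 3.
sp3 eats sp4 (level 3); other prey at levels: sp8 1 → level 4.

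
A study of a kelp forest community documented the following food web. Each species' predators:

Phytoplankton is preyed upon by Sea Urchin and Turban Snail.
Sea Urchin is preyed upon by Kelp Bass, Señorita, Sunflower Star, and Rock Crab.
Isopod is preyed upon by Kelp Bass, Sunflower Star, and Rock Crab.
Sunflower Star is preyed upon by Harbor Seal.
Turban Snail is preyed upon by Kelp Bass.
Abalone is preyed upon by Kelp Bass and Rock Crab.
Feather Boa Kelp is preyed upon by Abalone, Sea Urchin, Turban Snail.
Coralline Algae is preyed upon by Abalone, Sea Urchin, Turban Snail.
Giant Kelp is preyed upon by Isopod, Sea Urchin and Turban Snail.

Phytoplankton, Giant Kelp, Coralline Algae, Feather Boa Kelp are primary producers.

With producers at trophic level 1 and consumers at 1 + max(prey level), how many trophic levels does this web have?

4

Producers (level 1): Phytoplankton, Giant Kelp, Coralline Algae, Feather Boa Kelp.
Giant Kelp → Isopod → Sunflower Star → Harbor Seal gives Harbor Seal level 4.
No species has a prey at level 4, so no species reaches level 5.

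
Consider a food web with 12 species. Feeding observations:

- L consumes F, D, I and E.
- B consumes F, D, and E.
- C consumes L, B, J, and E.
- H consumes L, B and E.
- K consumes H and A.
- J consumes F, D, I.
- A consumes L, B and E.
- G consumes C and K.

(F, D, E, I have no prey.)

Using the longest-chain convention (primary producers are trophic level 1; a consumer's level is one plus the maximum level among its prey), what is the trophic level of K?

F is a producer → level 1.
L eats F (level 1); other prey at levels: D 1, E 1, I 1 → level 2.
H eats L (level 2); other prey at levels: E 1, B 2 → level 3.
K eats H (level 3); other prey at levels: A 3 → level 4.

Trophic level 4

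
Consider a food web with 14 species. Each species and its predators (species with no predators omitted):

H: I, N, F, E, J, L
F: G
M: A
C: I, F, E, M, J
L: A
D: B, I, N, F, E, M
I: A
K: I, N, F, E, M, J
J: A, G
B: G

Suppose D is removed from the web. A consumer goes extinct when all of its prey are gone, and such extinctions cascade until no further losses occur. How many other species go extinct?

1

Remove D.
Round 1: B (all prey gone) → extinct.
No further losses. Total secondary extinctions: 1.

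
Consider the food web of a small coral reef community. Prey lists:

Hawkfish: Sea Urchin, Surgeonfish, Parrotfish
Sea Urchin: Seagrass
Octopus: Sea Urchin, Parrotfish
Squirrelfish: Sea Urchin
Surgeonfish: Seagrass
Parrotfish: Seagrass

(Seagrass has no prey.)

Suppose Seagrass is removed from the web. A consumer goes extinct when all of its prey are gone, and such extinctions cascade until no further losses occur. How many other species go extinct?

6

Remove Seagrass.
Round 1: Sea Urchin (all prey gone), Surgeonfish (all prey gone), Parrotfish (all prey gone) → extinct.
Round 2: Squirrelfish (all prey gone), Octopus (all prey gone), Hawkfish (all prey gone) → extinct.
No further losses. Total secondary extinctions: 6.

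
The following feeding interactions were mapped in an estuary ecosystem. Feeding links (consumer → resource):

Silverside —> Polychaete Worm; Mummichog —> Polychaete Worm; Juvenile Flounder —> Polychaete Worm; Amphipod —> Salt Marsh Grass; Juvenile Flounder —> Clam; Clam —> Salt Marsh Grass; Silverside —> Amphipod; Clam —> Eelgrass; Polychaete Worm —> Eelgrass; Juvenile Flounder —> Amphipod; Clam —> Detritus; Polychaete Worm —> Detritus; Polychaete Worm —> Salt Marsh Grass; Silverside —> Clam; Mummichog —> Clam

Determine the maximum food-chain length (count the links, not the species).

2 links

One longest chain: Salt Marsh Grass → Polychaete Worm → Mummichog.
It has 3 species and 2 links.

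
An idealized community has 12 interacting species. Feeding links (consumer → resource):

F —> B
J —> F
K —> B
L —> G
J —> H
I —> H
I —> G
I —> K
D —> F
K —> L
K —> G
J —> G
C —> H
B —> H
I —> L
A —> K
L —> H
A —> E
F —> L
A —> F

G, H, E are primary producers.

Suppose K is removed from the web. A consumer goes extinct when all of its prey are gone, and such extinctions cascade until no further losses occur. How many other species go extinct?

0

Remove K.
Every predator of it retains at least one other prey: A still has E, F; I still has G, H, L.
No consumer loses all prey, so no secondary extinctions occur.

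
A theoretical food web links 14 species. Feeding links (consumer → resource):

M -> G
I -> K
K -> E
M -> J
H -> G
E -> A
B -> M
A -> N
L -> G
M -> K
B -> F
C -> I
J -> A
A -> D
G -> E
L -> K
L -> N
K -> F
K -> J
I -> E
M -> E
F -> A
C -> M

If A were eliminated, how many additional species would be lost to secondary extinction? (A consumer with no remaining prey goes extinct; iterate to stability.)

10

Remove A.
Round 1: F (all prey gone), J (all prey gone), E (all prey gone) → extinct.
Round 2: G (all prey gone), K (all prey gone) → extinct.
Round 3: M (all prey gone), I (all prey gone), H (all prey gone) → extinct.
Round 4: B (all prey gone), C (all prey gone) → extinct.
No further losses. Total secondary extinctions: 10.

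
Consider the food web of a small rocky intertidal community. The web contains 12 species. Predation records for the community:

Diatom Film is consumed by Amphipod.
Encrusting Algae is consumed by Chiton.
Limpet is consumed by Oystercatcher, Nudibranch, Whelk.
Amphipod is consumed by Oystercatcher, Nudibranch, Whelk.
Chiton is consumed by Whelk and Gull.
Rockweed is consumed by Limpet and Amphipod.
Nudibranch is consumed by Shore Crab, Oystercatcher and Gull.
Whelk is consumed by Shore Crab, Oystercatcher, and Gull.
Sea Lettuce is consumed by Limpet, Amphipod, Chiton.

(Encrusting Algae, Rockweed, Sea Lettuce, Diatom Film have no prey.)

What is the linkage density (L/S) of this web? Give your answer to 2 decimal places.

L/S = 1.75

There are L = 21 links among S = 12 species.
L/S = 21/12 = 1.7500 ≈ 1.75.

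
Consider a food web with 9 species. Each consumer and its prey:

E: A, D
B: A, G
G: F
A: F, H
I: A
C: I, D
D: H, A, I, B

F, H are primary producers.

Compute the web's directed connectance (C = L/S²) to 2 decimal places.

C = 0.17

The web has S = 9 species and L = 14 feeding links.
C = L / S² = 14 / 81 = 0.1728 ≈ 0.17.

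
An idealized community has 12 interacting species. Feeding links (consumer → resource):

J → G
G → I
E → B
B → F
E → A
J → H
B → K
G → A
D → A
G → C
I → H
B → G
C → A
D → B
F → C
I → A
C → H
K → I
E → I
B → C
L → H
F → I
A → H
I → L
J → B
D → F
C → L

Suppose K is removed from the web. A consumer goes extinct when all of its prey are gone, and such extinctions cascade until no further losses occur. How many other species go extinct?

0

Remove K.
Every predator of it retains at least one other prey: B still has C, G, F.
No consumer loses all prey, so no secondary extinctions occur.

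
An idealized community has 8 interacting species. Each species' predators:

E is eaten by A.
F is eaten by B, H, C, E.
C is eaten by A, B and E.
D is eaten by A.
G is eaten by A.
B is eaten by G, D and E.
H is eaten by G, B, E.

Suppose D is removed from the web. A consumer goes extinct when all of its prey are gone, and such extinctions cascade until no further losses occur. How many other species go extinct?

0

Remove D.
Every predator of it retains at least one other prey: A still has C, G, E.
No consumer loses all prey, so no secondary extinctions occur.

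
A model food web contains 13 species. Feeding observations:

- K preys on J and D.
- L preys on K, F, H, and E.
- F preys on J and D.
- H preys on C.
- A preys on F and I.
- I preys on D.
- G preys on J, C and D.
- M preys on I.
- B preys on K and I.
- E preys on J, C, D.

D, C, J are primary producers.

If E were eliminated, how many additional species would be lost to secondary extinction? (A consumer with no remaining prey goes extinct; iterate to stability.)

0

Remove E.
Every predator of it retains at least one other prey: L still has K, H, F.
No consumer loses all prey, so no secondary extinctions occur.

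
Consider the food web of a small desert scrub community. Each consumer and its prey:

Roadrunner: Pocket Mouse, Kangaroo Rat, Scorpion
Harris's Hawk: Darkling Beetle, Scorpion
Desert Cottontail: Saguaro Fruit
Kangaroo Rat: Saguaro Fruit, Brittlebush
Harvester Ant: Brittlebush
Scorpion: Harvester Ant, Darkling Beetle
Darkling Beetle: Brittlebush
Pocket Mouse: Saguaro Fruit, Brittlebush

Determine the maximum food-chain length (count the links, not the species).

One longest chain: Brittlebush → Harvester Ant → Scorpion → Roadrunner.
It has 4 species and 3 links.

3 links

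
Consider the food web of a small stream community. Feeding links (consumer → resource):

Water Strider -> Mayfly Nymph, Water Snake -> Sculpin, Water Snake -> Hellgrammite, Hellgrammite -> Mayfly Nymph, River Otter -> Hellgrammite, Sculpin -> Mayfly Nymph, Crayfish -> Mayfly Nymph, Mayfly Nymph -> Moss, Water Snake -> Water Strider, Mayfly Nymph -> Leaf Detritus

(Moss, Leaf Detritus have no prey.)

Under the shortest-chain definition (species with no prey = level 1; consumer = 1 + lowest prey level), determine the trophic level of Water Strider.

Moss has no prey (basal) → level 1.
Mayfly Nymph eats Moss → level 2.
Water Strider eats Mayfly Nymph → level 3.
No prey of Water Strider is below level 2, so 3 is the minimum.

Trophic level 3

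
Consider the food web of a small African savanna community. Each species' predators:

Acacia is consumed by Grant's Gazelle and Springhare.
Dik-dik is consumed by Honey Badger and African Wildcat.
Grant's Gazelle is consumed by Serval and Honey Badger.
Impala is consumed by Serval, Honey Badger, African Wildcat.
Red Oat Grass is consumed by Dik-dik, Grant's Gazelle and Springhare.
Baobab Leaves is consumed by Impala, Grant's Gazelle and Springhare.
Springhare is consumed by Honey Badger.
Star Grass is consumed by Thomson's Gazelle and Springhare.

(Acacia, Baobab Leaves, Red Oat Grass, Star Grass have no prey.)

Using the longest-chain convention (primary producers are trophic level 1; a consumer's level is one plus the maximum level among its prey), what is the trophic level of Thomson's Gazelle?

Star Grass is a producer → level 1.
Thomson's Gazelle eats Star Grass → level 2.

Trophic level 2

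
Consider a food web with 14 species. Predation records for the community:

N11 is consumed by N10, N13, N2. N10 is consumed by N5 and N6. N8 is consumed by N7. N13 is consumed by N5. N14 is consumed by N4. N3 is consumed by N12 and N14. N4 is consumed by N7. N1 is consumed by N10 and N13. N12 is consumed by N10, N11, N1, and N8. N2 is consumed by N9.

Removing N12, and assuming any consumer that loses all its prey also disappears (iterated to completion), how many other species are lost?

9

Remove N12.
Round 1: N1 (all prey gone), N11 (all prey gone), N8 (all prey gone) → extinct.
Round 2: N13 (all prey gone), N2 (all prey gone), N10 (all prey gone) → extinct.
Round 3: N9 (all prey gone), N6 (all prey gone), N5 (all prey gone) → extinct.
No further losses. Total secondary extinctions: 9.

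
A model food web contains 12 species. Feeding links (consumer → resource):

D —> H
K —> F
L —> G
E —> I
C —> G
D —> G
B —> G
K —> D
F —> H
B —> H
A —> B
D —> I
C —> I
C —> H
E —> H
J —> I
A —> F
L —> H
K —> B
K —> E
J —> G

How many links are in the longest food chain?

One longest chain: H → F → A.
It has 3 species and 2 links.

2 links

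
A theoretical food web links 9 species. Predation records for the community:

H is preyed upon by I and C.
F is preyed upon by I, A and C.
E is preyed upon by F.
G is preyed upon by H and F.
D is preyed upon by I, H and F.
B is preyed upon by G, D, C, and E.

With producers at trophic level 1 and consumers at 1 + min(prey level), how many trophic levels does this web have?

4

Producers (level 1): B.
Following each consumer down to its lowest-level prey: B → D → F → A (levels 1 through 4).
All prey of A (F 3) are at level 3 or above, so A is at level 1 + 3 = 4.
Every consumer has at least one prey at level 3 or below, so none exceeds level 4.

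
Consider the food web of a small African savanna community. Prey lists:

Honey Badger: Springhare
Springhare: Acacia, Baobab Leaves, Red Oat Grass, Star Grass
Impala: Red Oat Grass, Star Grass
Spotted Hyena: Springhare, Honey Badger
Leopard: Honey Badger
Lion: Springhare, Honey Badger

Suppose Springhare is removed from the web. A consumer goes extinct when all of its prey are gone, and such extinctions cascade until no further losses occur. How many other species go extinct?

Remove Springhare.
Round 1: Honey Badger (all prey gone) → extinct.
Round 2: Leopard (all prey gone), Lion (all prey gone), Spotted Hyena (all prey gone) → extinct.
No further losses. Total secondary extinctions: 4.

4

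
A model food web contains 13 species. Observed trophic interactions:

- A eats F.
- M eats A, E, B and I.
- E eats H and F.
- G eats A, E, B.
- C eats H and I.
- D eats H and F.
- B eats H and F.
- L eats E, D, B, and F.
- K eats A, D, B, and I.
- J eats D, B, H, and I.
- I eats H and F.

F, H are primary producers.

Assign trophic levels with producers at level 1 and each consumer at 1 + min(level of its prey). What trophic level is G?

F is a producer → level 1.
B eats F → level 2.
G eats B → level 3.
No prey of G is below level 2, so 3 is the minimum.

Trophic level 3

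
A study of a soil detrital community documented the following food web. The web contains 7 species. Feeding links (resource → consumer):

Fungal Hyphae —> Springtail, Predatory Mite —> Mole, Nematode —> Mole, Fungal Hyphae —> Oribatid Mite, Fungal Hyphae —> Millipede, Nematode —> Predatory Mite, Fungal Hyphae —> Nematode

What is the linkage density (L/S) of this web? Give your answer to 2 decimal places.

L/S = 1.00

There are L = 7 links among S = 7 species.
L/S = 7/7 = 1.0000 ≈ 1.00.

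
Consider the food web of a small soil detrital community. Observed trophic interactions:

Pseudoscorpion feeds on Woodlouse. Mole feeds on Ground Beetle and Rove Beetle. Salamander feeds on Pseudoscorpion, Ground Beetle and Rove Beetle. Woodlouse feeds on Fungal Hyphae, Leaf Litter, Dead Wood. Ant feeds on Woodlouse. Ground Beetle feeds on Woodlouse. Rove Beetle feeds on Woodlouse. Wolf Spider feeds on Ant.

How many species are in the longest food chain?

4 species

One longest chain: Fungal Hyphae → Woodlouse → Pseudoscorpion → Salamander.
It has 4 species and 3 links.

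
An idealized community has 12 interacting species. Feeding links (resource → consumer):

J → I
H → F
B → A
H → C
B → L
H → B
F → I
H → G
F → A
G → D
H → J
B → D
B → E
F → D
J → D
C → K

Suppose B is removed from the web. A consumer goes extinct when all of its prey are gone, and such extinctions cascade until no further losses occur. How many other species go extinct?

2

Remove B.
Round 1: L (all prey gone), E (all prey gone) → extinct.
No further losses. Total secondary extinctions: 2.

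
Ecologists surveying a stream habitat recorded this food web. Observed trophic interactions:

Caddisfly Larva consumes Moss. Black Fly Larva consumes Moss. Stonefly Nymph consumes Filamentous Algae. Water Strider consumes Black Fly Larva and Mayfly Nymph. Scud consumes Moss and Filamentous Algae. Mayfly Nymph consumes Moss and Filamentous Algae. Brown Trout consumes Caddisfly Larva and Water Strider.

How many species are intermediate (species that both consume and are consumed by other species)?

Intermediate species (has both prey and predators): Caddisfly Larva, Black Fly Larva, Mayfly Nymph, Water Strider.
Count: 4.

4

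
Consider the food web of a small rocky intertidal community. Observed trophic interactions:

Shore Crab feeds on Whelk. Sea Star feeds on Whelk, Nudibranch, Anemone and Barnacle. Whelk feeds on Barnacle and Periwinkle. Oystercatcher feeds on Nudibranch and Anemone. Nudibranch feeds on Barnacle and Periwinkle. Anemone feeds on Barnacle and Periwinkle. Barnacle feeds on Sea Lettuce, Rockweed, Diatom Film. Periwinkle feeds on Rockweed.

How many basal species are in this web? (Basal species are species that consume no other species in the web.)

3

Basal species (no prey listed): Sea Lettuce, Rockweed, Diatom Film.
Count: 3.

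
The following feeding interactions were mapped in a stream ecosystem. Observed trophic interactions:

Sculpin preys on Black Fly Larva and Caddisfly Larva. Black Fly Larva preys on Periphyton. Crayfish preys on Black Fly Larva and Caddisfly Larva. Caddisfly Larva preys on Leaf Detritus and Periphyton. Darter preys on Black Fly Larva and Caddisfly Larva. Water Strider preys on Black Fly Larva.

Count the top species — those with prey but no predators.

Top species (has prey, but nothing eats it): Darter, Sculpin, Water Strider, Crayfish.
Count: 4.

4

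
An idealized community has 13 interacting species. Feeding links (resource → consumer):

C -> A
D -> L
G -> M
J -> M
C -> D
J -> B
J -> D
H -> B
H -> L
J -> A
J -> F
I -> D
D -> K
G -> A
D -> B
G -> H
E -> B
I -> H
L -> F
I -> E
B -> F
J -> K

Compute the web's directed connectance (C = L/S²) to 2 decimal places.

The web has S = 13 species and L = 22 feeding links.
C = L / S² = 22 / 169 = 0.1302 ≈ 0.13.

C = 0.13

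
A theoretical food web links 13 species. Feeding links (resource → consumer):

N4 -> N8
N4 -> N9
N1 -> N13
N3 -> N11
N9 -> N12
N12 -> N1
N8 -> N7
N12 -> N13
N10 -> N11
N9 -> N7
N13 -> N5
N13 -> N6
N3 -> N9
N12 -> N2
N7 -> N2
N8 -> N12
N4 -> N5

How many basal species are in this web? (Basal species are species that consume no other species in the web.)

3

Basal species (no prey listed): N3, N4, N10.
Count: 3.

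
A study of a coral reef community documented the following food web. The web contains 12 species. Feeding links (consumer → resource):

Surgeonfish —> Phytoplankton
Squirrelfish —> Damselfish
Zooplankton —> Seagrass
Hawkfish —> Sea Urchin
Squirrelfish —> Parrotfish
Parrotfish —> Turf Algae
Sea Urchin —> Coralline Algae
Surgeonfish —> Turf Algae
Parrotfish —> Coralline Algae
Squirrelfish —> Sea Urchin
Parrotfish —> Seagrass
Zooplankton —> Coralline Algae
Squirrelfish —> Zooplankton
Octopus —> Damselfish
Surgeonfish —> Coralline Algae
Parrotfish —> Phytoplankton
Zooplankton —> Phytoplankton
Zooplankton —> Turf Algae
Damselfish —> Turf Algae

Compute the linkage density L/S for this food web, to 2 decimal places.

There are L = 19 links among S = 12 species.
L/S = 19/12 = 1.5833 ≈ 1.58.

L/S = 1.58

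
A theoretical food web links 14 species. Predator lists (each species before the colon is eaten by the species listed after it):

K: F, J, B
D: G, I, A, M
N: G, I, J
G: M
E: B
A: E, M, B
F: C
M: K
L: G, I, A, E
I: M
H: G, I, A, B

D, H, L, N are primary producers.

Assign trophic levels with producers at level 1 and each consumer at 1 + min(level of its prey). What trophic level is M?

D is a producer → level 1.
M eats D → level 2.

Trophic level 2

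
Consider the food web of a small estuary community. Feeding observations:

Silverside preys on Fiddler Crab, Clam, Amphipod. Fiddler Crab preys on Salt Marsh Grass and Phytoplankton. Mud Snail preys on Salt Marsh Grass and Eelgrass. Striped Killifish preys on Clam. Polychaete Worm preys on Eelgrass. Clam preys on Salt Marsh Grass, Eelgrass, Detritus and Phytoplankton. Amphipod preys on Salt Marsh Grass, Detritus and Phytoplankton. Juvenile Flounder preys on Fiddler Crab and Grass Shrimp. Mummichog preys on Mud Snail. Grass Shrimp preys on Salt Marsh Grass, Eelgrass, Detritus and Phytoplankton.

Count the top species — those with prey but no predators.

Top species (has prey, but nothing eats it): Polychaete Worm, Striped Killifish, Juvenile Flounder, Mummichog, Silverside.
Count: 5.

5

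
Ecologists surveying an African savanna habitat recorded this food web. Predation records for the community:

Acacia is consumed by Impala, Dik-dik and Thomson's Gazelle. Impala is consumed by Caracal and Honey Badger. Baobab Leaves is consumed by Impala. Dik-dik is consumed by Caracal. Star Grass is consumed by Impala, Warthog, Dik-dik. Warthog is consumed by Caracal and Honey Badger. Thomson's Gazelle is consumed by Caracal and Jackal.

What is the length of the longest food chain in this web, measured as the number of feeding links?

One longest chain: Acacia → Thomson's Gazelle → Jackal.
It has 3 species and 2 links.

2 links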